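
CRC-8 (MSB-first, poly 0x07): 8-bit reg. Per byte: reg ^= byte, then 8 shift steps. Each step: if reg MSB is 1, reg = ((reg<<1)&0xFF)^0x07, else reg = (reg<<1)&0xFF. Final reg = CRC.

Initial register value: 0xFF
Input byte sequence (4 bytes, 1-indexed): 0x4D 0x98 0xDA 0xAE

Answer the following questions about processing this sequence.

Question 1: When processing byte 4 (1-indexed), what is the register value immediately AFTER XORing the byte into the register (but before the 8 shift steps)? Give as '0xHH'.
Register before byte 4: 0x7D
Byte 4: 0xAE
0x7D XOR 0xAE = 0xD3

Answer: 0xD3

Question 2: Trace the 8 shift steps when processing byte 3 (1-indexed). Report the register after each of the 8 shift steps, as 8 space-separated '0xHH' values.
Answer: 0xFC 0xFF 0xF9 0xF5 0xED 0xDD 0xBD 0x7D

Derivation:
After byte 1 (0x4D): reg=0x17
After byte 2 (0x98): reg=0xA4
Register before byte 3: 0xA4
After XOR with byte 0xDA: 0x7E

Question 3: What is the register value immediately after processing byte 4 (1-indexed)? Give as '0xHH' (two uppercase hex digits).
Answer: 0x37

Derivation:
After byte 1 (0x4D): reg=0x17
After byte 2 (0x98): reg=0xA4
After byte 3 (0xDA): reg=0x7D
After byte 4 (0xAE): reg=0x37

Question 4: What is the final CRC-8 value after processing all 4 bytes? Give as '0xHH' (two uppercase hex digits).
After byte 1 (0x4D): reg=0x17
After byte 2 (0x98): reg=0xA4
After byte 3 (0xDA): reg=0x7D
After byte 4 (0xAE): reg=0x37

Answer: 0x37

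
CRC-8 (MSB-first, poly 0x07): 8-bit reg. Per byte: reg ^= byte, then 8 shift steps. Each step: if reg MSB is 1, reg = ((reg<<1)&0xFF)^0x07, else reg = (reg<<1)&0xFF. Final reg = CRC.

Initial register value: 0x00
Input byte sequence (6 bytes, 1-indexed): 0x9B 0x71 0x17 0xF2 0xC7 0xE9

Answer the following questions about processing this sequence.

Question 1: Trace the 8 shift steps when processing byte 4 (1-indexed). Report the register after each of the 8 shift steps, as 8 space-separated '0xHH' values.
Answer: 0xCA 0x93 0x21 0x42 0x84 0x0F 0x1E 0x3C

Derivation:
After byte 1 (0x9B): reg=0xC8
After byte 2 (0x71): reg=0x26
After byte 3 (0x17): reg=0x97
Register before byte 4: 0x97
After XOR with byte 0xF2: 0x65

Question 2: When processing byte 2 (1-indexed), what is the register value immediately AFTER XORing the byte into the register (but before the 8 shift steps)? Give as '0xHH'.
Answer: 0xB9

Derivation:
Register before byte 2: 0xC8
Byte 2: 0x71
0xC8 XOR 0x71 = 0xB9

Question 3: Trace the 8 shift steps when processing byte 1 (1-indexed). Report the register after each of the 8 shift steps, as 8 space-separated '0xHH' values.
Answer: 0x31 0x62 0xC4 0x8F 0x19 0x32 0x64 0xC8

Derivation:
Register before byte 1: 0x00
After XOR with byte 0x9B: 0x9B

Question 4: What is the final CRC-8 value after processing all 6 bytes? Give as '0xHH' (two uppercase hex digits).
Answer: 0x12

Derivation:
After byte 1 (0x9B): reg=0xC8
After byte 2 (0x71): reg=0x26
After byte 3 (0x17): reg=0x97
After byte 4 (0xF2): reg=0x3C
After byte 5 (0xC7): reg=0xEF
After byte 6 (0xE9): reg=0x12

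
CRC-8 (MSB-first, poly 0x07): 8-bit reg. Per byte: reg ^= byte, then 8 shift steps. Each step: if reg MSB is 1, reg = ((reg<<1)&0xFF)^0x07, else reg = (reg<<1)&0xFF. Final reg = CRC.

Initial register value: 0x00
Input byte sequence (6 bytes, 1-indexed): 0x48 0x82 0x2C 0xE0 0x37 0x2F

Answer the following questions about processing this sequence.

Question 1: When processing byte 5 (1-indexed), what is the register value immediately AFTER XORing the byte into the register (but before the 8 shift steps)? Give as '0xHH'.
Answer: 0x3D

Derivation:
Register before byte 5: 0x0A
Byte 5: 0x37
0x0A XOR 0x37 = 0x3D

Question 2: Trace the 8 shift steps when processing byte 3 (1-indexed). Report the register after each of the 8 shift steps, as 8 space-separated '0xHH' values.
Answer: 0xB0 0x67 0xCE 0x9B 0x31 0x62 0xC4 0x8F

Derivation:
After byte 1 (0x48): reg=0xFF
After byte 2 (0x82): reg=0x74
Register before byte 3: 0x74
After XOR with byte 0x2C: 0x58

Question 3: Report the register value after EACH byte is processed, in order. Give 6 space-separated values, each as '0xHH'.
0xFF 0x74 0x8F 0x0A 0xB3 0xDD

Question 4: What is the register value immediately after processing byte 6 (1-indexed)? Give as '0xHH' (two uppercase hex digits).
Answer: 0xDD

Derivation:
After byte 1 (0x48): reg=0xFF
After byte 2 (0x82): reg=0x74
After byte 3 (0x2C): reg=0x8F
After byte 4 (0xE0): reg=0x0A
After byte 5 (0x37): reg=0xB3
After byte 6 (0x2F): reg=0xDD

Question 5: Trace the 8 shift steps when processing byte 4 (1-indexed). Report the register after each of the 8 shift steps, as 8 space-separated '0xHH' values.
After byte 1 (0x48): reg=0xFF
After byte 2 (0x82): reg=0x74
After byte 3 (0x2C): reg=0x8F
Register before byte 4: 0x8F
After XOR with byte 0xE0: 0x6F

Answer: 0xDE 0xBB 0x71 0xE2 0xC3 0x81 0x05 0x0A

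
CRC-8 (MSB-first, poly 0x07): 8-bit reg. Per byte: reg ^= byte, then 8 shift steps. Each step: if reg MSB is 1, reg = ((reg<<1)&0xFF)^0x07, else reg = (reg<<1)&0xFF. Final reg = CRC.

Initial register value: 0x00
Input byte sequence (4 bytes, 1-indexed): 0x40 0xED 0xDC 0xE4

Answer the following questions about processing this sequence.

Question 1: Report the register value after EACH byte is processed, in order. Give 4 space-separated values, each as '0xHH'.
0xC7 0xD6 0x36 0x30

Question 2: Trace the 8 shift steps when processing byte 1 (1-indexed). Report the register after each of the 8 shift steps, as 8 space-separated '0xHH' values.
Register before byte 1: 0x00
After XOR with byte 0x40: 0x40

Answer: 0x80 0x07 0x0E 0x1C 0x38 0x70 0xE0 0xC7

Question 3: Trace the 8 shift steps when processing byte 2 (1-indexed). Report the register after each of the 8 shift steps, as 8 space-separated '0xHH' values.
Answer: 0x54 0xA8 0x57 0xAE 0x5B 0xB6 0x6B 0xD6

Derivation:
After byte 1 (0x40): reg=0xC7
Register before byte 2: 0xC7
After XOR with byte 0xED: 0x2A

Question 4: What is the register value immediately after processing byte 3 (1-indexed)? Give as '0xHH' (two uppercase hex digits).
After byte 1 (0x40): reg=0xC7
After byte 2 (0xED): reg=0xD6
After byte 3 (0xDC): reg=0x36

Answer: 0x36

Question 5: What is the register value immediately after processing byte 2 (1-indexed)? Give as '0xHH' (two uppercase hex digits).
Answer: 0xD6

Derivation:
After byte 1 (0x40): reg=0xC7
After byte 2 (0xED): reg=0xD6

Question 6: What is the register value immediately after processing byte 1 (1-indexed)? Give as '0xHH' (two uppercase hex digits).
Answer: 0xC7

Derivation:
After byte 1 (0x40): reg=0xC7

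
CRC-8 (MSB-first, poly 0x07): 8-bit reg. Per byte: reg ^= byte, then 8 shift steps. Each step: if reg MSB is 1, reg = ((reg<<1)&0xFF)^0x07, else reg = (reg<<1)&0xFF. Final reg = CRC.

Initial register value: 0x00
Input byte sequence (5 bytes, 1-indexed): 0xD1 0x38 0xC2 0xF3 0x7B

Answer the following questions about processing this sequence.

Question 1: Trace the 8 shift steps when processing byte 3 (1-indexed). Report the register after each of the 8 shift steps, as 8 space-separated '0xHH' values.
After byte 1 (0xD1): reg=0x39
After byte 2 (0x38): reg=0x07
Register before byte 3: 0x07
After XOR with byte 0xC2: 0xC5

Answer: 0x8D 0x1D 0x3A 0x74 0xE8 0xD7 0xA9 0x55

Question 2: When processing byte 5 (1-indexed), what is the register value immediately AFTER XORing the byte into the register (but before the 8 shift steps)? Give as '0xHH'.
Register before byte 5: 0x7B
Byte 5: 0x7B
0x7B XOR 0x7B = 0x00

Answer: 0x00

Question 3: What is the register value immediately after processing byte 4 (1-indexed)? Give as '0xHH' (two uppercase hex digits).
Answer: 0x7B

Derivation:
After byte 1 (0xD1): reg=0x39
After byte 2 (0x38): reg=0x07
After byte 3 (0xC2): reg=0x55
After byte 4 (0xF3): reg=0x7B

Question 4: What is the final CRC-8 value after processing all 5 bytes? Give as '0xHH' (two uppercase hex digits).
After byte 1 (0xD1): reg=0x39
After byte 2 (0x38): reg=0x07
After byte 3 (0xC2): reg=0x55
After byte 4 (0xF3): reg=0x7B
After byte 5 (0x7B): reg=0x00

Answer: 0x00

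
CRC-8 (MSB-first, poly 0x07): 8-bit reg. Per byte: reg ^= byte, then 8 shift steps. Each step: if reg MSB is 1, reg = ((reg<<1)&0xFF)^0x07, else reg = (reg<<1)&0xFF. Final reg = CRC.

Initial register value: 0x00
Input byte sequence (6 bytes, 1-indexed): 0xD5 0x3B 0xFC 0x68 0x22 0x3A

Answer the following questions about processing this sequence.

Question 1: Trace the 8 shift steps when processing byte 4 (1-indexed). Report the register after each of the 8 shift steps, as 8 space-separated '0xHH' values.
After byte 1 (0xD5): reg=0x25
After byte 2 (0x3B): reg=0x5A
After byte 3 (0xFC): reg=0x7B
Register before byte 4: 0x7B
After XOR with byte 0x68: 0x13

Answer: 0x26 0x4C 0x98 0x37 0x6E 0xDC 0xBF 0x79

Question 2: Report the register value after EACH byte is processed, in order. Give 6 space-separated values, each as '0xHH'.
0x25 0x5A 0x7B 0x79 0x86 0x3D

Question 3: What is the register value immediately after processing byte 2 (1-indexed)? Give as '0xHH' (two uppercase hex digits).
Answer: 0x5A

Derivation:
After byte 1 (0xD5): reg=0x25
After byte 2 (0x3B): reg=0x5A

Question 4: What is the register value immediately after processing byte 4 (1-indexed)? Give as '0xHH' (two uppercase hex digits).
Answer: 0x79

Derivation:
After byte 1 (0xD5): reg=0x25
After byte 2 (0x3B): reg=0x5A
After byte 3 (0xFC): reg=0x7B
After byte 4 (0x68): reg=0x79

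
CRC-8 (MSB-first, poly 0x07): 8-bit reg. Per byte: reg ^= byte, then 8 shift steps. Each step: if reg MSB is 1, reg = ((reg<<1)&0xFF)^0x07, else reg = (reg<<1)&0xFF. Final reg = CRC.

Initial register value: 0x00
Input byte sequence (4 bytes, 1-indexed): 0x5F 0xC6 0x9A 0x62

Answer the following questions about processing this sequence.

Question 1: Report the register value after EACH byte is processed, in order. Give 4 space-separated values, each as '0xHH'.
0x9A 0x93 0x3F 0x94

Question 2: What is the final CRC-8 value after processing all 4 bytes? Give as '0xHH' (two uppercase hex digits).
Answer: 0x94

Derivation:
After byte 1 (0x5F): reg=0x9A
After byte 2 (0xC6): reg=0x93
After byte 3 (0x9A): reg=0x3F
After byte 4 (0x62): reg=0x94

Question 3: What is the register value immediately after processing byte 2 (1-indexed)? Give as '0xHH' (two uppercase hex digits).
After byte 1 (0x5F): reg=0x9A
After byte 2 (0xC6): reg=0x93

Answer: 0x93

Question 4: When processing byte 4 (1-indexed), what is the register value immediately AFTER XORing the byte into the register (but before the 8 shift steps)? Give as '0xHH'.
Register before byte 4: 0x3F
Byte 4: 0x62
0x3F XOR 0x62 = 0x5D

Answer: 0x5D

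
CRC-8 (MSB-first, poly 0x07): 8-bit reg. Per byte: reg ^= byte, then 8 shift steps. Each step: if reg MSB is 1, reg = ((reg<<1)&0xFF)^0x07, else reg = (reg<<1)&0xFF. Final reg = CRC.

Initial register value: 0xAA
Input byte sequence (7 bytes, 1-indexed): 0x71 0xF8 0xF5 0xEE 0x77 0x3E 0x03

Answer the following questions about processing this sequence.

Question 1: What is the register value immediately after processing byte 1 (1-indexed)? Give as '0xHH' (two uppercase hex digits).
Answer: 0x0F

Derivation:
After byte 1 (0x71): reg=0x0F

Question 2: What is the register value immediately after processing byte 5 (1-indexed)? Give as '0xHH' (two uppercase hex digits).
Answer: 0x1A

Derivation:
After byte 1 (0x71): reg=0x0F
After byte 2 (0xF8): reg=0xCB
After byte 3 (0xF5): reg=0xBA
After byte 4 (0xEE): reg=0xAB
After byte 5 (0x77): reg=0x1A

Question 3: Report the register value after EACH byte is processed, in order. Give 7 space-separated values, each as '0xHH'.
0x0F 0xCB 0xBA 0xAB 0x1A 0xFC 0xF3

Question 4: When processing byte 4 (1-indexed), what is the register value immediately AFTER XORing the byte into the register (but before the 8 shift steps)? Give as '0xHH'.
Answer: 0x54

Derivation:
Register before byte 4: 0xBA
Byte 4: 0xEE
0xBA XOR 0xEE = 0x54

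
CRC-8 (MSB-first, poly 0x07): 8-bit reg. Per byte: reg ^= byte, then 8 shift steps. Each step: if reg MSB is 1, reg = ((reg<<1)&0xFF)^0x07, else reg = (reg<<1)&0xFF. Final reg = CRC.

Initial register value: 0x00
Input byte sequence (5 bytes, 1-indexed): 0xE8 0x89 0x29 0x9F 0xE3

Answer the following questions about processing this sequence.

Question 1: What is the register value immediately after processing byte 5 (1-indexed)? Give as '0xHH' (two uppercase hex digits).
Answer: 0x49

Derivation:
After byte 1 (0xE8): reg=0x96
After byte 2 (0x89): reg=0x5D
After byte 3 (0x29): reg=0x4B
After byte 4 (0x9F): reg=0x22
After byte 5 (0xE3): reg=0x49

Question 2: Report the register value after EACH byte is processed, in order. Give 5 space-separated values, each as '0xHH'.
0x96 0x5D 0x4B 0x22 0x49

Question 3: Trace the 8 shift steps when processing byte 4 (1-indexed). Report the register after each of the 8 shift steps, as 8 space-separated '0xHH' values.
Answer: 0xAF 0x59 0xB2 0x63 0xC6 0x8B 0x11 0x22

Derivation:
After byte 1 (0xE8): reg=0x96
After byte 2 (0x89): reg=0x5D
After byte 3 (0x29): reg=0x4B
Register before byte 4: 0x4B
After XOR with byte 0x9F: 0xD4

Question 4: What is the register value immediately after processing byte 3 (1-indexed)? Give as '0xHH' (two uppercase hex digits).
After byte 1 (0xE8): reg=0x96
After byte 2 (0x89): reg=0x5D
After byte 3 (0x29): reg=0x4B

Answer: 0x4B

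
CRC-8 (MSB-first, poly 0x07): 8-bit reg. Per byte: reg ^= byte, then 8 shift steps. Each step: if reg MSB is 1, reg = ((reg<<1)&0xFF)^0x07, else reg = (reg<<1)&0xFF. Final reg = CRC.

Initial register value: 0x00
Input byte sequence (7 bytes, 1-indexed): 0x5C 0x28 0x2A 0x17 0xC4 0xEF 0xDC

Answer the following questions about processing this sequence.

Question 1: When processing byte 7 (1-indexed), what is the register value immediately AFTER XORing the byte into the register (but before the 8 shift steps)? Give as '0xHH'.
Register before byte 7: 0xA2
Byte 7: 0xDC
0xA2 XOR 0xDC = 0x7E

Answer: 0x7E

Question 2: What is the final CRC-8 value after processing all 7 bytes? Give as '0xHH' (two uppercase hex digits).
Answer: 0x7D

Derivation:
After byte 1 (0x5C): reg=0x93
After byte 2 (0x28): reg=0x28
After byte 3 (0x2A): reg=0x0E
After byte 4 (0x17): reg=0x4F
After byte 5 (0xC4): reg=0xB8
After byte 6 (0xEF): reg=0xA2
After byte 7 (0xDC): reg=0x7D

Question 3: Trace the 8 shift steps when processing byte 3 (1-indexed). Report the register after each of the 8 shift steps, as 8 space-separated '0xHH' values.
Answer: 0x04 0x08 0x10 0x20 0x40 0x80 0x07 0x0E

Derivation:
After byte 1 (0x5C): reg=0x93
After byte 2 (0x28): reg=0x28
Register before byte 3: 0x28
After XOR with byte 0x2A: 0x02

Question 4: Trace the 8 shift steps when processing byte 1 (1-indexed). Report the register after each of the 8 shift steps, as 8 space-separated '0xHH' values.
Register before byte 1: 0x00
After XOR with byte 0x5C: 0x5C

Answer: 0xB8 0x77 0xEE 0xDB 0xB1 0x65 0xCA 0x93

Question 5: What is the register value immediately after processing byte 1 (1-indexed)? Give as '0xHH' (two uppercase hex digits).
After byte 1 (0x5C): reg=0x93

Answer: 0x93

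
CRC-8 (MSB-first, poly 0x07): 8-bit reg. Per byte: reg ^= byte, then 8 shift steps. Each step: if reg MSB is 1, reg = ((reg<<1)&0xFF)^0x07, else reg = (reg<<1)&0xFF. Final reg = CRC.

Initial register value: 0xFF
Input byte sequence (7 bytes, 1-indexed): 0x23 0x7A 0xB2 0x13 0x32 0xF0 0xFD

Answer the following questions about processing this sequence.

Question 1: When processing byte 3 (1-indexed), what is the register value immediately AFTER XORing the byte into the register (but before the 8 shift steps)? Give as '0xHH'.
Register before byte 3: 0x27
Byte 3: 0xB2
0x27 XOR 0xB2 = 0x95

Answer: 0x95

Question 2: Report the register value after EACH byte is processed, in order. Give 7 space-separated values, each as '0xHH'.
0x1A 0x27 0xE2 0xD9 0x9F 0x0A 0xCB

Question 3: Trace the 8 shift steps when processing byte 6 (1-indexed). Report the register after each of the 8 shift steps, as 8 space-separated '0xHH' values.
After byte 1 (0x23): reg=0x1A
After byte 2 (0x7A): reg=0x27
After byte 3 (0xB2): reg=0xE2
After byte 4 (0x13): reg=0xD9
After byte 5 (0x32): reg=0x9F
Register before byte 6: 0x9F
After XOR with byte 0xF0: 0x6F

Answer: 0xDE 0xBB 0x71 0xE2 0xC3 0x81 0x05 0x0A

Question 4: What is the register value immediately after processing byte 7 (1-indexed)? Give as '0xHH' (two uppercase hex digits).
Answer: 0xCB

Derivation:
After byte 1 (0x23): reg=0x1A
After byte 2 (0x7A): reg=0x27
After byte 3 (0xB2): reg=0xE2
After byte 4 (0x13): reg=0xD9
After byte 5 (0x32): reg=0x9F
After byte 6 (0xF0): reg=0x0A
After byte 7 (0xFD): reg=0xCB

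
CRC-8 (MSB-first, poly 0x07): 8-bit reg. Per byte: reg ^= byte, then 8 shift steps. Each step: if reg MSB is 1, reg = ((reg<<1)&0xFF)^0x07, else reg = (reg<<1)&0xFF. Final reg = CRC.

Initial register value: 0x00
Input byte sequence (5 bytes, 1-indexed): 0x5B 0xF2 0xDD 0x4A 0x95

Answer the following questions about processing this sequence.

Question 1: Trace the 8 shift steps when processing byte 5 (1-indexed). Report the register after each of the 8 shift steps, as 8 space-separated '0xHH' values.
After byte 1 (0x5B): reg=0x86
After byte 2 (0xF2): reg=0x4B
After byte 3 (0xDD): reg=0xEB
After byte 4 (0x4A): reg=0x6E
Register before byte 5: 0x6E
After XOR with byte 0x95: 0xFB

Answer: 0xF1 0xE5 0xCD 0x9D 0x3D 0x7A 0xF4 0xEF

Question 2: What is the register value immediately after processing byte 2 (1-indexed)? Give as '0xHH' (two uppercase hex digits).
Answer: 0x4B

Derivation:
After byte 1 (0x5B): reg=0x86
After byte 2 (0xF2): reg=0x4B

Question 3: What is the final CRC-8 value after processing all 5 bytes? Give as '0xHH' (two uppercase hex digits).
After byte 1 (0x5B): reg=0x86
After byte 2 (0xF2): reg=0x4B
After byte 3 (0xDD): reg=0xEB
After byte 4 (0x4A): reg=0x6E
After byte 5 (0x95): reg=0xEF

Answer: 0xEF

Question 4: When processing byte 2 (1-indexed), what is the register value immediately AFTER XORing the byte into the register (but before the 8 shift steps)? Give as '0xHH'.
Answer: 0x74

Derivation:
Register before byte 2: 0x86
Byte 2: 0xF2
0x86 XOR 0xF2 = 0x74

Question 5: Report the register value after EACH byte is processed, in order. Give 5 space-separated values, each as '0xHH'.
0x86 0x4B 0xEB 0x6E 0xEF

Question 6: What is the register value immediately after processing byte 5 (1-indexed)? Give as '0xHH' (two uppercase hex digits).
After byte 1 (0x5B): reg=0x86
After byte 2 (0xF2): reg=0x4B
After byte 3 (0xDD): reg=0xEB
After byte 4 (0x4A): reg=0x6E
After byte 5 (0x95): reg=0xEF

Answer: 0xEF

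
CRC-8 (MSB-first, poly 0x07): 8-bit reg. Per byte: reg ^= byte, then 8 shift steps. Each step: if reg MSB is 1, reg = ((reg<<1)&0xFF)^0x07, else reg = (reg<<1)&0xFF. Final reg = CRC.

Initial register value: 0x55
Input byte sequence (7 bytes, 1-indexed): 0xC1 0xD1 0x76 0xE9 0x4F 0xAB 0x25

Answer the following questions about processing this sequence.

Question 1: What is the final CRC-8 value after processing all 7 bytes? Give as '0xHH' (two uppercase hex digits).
After byte 1 (0xC1): reg=0xE5
After byte 2 (0xD1): reg=0x8C
After byte 3 (0x76): reg=0xE8
After byte 4 (0xE9): reg=0x07
After byte 5 (0x4F): reg=0xFF
After byte 6 (0xAB): reg=0xAB
After byte 7 (0x25): reg=0xA3

Answer: 0xA3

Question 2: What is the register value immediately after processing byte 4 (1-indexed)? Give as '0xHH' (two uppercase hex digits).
Answer: 0x07

Derivation:
After byte 1 (0xC1): reg=0xE5
After byte 2 (0xD1): reg=0x8C
After byte 3 (0x76): reg=0xE8
After byte 4 (0xE9): reg=0x07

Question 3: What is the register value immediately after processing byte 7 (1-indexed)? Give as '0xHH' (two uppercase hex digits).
After byte 1 (0xC1): reg=0xE5
After byte 2 (0xD1): reg=0x8C
After byte 3 (0x76): reg=0xE8
After byte 4 (0xE9): reg=0x07
After byte 5 (0x4F): reg=0xFF
After byte 6 (0xAB): reg=0xAB
After byte 7 (0x25): reg=0xA3

Answer: 0xA3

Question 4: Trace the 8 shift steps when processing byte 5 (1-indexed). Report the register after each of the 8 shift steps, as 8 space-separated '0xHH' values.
Answer: 0x90 0x27 0x4E 0x9C 0x3F 0x7E 0xFC 0xFF

Derivation:
After byte 1 (0xC1): reg=0xE5
After byte 2 (0xD1): reg=0x8C
After byte 3 (0x76): reg=0xE8
After byte 4 (0xE9): reg=0x07
Register before byte 5: 0x07
After XOR with byte 0x4F: 0x48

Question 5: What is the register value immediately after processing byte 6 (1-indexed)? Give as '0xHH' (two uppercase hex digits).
Answer: 0xAB

Derivation:
After byte 1 (0xC1): reg=0xE5
After byte 2 (0xD1): reg=0x8C
After byte 3 (0x76): reg=0xE8
After byte 4 (0xE9): reg=0x07
After byte 5 (0x4F): reg=0xFF
After byte 6 (0xAB): reg=0xAB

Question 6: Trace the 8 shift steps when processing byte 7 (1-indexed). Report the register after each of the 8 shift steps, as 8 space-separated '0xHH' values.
After byte 1 (0xC1): reg=0xE5
After byte 2 (0xD1): reg=0x8C
After byte 3 (0x76): reg=0xE8
After byte 4 (0xE9): reg=0x07
After byte 5 (0x4F): reg=0xFF
After byte 6 (0xAB): reg=0xAB
Register before byte 7: 0xAB
After XOR with byte 0x25: 0x8E

Answer: 0x1B 0x36 0x6C 0xD8 0xB7 0x69 0xD2 0xA3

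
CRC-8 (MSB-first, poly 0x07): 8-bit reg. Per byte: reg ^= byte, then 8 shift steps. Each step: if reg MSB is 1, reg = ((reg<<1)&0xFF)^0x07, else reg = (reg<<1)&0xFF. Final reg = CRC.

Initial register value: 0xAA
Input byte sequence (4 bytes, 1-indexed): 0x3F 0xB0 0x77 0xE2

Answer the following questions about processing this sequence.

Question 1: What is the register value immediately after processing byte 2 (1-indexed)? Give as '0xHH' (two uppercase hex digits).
Answer: 0xB9

Derivation:
After byte 1 (0x3F): reg=0xE2
After byte 2 (0xB0): reg=0xB9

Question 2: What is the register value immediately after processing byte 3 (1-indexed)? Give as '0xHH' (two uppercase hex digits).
After byte 1 (0x3F): reg=0xE2
After byte 2 (0xB0): reg=0xB9
After byte 3 (0x77): reg=0x64

Answer: 0x64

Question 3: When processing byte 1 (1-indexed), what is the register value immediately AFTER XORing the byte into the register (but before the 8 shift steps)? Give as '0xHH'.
Register before byte 1: 0xAA
Byte 1: 0x3F
0xAA XOR 0x3F = 0x95

Answer: 0x95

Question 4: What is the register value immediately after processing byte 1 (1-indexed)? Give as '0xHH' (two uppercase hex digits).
After byte 1 (0x3F): reg=0xE2

Answer: 0xE2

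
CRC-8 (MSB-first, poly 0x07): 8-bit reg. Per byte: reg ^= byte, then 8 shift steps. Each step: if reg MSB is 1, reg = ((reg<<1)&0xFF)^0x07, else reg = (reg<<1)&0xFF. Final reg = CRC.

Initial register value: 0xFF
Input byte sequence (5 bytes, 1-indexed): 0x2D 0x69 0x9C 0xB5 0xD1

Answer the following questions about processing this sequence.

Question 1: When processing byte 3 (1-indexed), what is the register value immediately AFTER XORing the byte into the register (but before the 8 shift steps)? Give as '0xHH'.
Answer: 0x14

Derivation:
Register before byte 3: 0x88
Byte 3: 0x9C
0x88 XOR 0x9C = 0x14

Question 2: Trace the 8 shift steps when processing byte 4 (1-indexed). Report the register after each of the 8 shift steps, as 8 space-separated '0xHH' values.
Answer: 0xB5 0x6D 0xDA 0xB3 0x61 0xC2 0x83 0x01

Derivation:
After byte 1 (0x2D): reg=0x30
After byte 2 (0x69): reg=0x88
After byte 3 (0x9C): reg=0x6C
Register before byte 4: 0x6C
After XOR with byte 0xB5: 0xD9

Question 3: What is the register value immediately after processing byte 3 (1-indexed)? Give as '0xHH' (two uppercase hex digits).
After byte 1 (0x2D): reg=0x30
After byte 2 (0x69): reg=0x88
After byte 3 (0x9C): reg=0x6C

Answer: 0x6C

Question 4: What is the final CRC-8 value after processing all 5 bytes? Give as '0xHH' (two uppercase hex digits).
After byte 1 (0x2D): reg=0x30
After byte 2 (0x69): reg=0x88
After byte 3 (0x9C): reg=0x6C
After byte 4 (0xB5): reg=0x01
After byte 5 (0xD1): reg=0x3E

Answer: 0x3E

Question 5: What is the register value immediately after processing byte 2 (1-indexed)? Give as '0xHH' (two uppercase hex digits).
Answer: 0x88

Derivation:
After byte 1 (0x2D): reg=0x30
After byte 2 (0x69): reg=0x88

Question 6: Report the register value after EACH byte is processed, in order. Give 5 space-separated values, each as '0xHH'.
0x30 0x88 0x6C 0x01 0x3E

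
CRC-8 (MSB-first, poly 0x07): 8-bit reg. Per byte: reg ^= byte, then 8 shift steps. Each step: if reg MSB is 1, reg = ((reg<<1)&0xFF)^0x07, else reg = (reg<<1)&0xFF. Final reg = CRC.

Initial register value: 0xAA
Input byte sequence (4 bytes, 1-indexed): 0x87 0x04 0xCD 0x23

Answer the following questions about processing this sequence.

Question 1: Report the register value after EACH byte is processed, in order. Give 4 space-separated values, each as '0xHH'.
0xC3 0x5B 0xEB 0x76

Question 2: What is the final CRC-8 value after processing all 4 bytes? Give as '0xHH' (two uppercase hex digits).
Answer: 0x76

Derivation:
After byte 1 (0x87): reg=0xC3
After byte 2 (0x04): reg=0x5B
After byte 3 (0xCD): reg=0xEB
After byte 4 (0x23): reg=0x76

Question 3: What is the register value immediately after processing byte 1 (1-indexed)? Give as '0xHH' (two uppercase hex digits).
After byte 1 (0x87): reg=0xC3

Answer: 0xC3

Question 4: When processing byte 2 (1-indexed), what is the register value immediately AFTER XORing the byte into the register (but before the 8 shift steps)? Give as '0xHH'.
Answer: 0xC7

Derivation:
Register before byte 2: 0xC3
Byte 2: 0x04
0xC3 XOR 0x04 = 0xC7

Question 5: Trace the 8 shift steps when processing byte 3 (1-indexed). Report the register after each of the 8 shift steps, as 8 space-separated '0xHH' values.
After byte 1 (0x87): reg=0xC3
After byte 2 (0x04): reg=0x5B
Register before byte 3: 0x5B
After XOR with byte 0xCD: 0x96

Answer: 0x2B 0x56 0xAC 0x5F 0xBE 0x7B 0xF6 0xEB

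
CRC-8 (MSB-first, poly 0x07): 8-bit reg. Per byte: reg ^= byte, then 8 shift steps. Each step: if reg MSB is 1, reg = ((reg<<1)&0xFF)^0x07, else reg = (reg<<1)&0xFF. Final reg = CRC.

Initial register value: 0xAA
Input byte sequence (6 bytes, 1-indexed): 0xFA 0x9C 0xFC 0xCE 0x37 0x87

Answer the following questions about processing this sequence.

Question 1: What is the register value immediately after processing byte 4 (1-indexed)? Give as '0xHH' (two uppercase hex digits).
Answer: 0x23

Derivation:
After byte 1 (0xFA): reg=0xB7
After byte 2 (0x9C): reg=0xD1
After byte 3 (0xFC): reg=0xC3
After byte 4 (0xCE): reg=0x23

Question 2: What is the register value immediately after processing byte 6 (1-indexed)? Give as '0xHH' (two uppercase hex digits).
Answer: 0x9F

Derivation:
After byte 1 (0xFA): reg=0xB7
After byte 2 (0x9C): reg=0xD1
After byte 3 (0xFC): reg=0xC3
After byte 4 (0xCE): reg=0x23
After byte 5 (0x37): reg=0x6C
After byte 6 (0x87): reg=0x9F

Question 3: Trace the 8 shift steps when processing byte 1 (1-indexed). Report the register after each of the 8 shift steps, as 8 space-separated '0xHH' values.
Register before byte 1: 0xAA
After XOR with byte 0xFA: 0x50

Answer: 0xA0 0x47 0x8E 0x1B 0x36 0x6C 0xD8 0xB7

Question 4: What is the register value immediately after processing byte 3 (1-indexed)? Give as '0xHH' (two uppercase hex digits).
After byte 1 (0xFA): reg=0xB7
After byte 2 (0x9C): reg=0xD1
After byte 3 (0xFC): reg=0xC3

Answer: 0xC3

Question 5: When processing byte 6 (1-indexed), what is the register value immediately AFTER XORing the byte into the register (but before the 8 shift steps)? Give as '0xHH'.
Answer: 0xEB

Derivation:
Register before byte 6: 0x6C
Byte 6: 0x87
0x6C XOR 0x87 = 0xEB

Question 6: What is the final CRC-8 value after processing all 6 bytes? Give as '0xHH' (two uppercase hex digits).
Answer: 0x9F

Derivation:
After byte 1 (0xFA): reg=0xB7
After byte 2 (0x9C): reg=0xD1
After byte 3 (0xFC): reg=0xC3
After byte 4 (0xCE): reg=0x23
After byte 5 (0x37): reg=0x6C
After byte 6 (0x87): reg=0x9F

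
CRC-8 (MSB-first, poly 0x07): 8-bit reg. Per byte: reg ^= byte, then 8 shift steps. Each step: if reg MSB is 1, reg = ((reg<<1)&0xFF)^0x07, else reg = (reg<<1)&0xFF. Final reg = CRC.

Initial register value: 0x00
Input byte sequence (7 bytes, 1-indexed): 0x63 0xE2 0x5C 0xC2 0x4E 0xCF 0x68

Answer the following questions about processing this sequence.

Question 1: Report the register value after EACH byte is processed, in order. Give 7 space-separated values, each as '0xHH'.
0x2E 0x6A 0x82 0xC7 0xB6 0x68 0x00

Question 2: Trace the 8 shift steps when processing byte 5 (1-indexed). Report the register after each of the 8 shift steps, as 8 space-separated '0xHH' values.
After byte 1 (0x63): reg=0x2E
After byte 2 (0xE2): reg=0x6A
After byte 3 (0x5C): reg=0x82
After byte 4 (0xC2): reg=0xC7
Register before byte 5: 0xC7
After XOR with byte 0x4E: 0x89

Answer: 0x15 0x2A 0x54 0xA8 0x57 0xAE 0x5B 0xB6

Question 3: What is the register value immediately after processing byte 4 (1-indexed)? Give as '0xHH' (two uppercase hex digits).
Answer: 0xC7

Derivation:
After byte 1 (0x63): reg=0x2E
After byte 2 (0xE2): reg=0x6A
After byte 3 (0x5C): reg=0x82
After byte 4 (0xC2): reg=0xC7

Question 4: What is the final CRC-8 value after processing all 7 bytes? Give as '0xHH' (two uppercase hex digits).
After byte 1 (0x63): reg=0x2E
After byte 2 (0xE2): reg=0x6A
After byte 3 (0x5C): reg=0x82
After byte 4 (0xC2): reg=0xC7
After byte 5 (0x4E): reg=0xB6
After byte 6 (0xCF): reg=0x68
After byte 7 (0x68): reg=0x00

Answer: 0x00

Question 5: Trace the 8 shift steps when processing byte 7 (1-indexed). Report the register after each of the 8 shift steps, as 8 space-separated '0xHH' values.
After byte 1 (0x63): reg=0x2E
After byte 2 (0xE2): reg=0x6A
After byte 3 (0x5C): reg=0x82
After byte 4 (0xC2): reg=0xC7
After byte 5 (0x4E): reg=0xB6
After byte 6 (0xCF): reg=0x68
Register before byte 7: 0x68
After XOR with byte 0x68: 0x00

Answer: 0x00 0x00 0x00 0x00 0x00 0x00 0x00 0x00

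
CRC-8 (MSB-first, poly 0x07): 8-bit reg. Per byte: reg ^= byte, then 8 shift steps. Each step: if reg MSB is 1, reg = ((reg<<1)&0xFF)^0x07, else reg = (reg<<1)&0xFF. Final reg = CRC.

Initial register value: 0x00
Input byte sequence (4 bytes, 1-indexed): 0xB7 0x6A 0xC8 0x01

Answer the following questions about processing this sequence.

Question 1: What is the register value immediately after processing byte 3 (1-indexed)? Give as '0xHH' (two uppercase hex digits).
After byte 1 (0xB7): reg=0x0C
After byte 2 (0x6A): reg=0x35
After byte 3 (0xC8): reg=0xFD

Answer: 0xFD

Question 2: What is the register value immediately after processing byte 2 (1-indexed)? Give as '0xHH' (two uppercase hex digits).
After byte 1 (0xB7): reg=0x0C
After byte 2 (0x6A): reg=0x35

Answer: 0x35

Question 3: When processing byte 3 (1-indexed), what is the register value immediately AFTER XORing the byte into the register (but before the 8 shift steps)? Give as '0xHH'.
Register before byte 3: 0x35
Byte 3: 0xC8
0x35 XOR 0xC8 = 0xFD

Answer: 0xFD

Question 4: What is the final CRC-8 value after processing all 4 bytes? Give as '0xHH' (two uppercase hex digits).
After byte 1 (0xB7): reg=0x0C
After byte 2 (0x6A): reg=0x35
After byte 3 (0xC8): reg=0xFD
After byte 4 (0x01): reg=0xFA

Answer: 0xFA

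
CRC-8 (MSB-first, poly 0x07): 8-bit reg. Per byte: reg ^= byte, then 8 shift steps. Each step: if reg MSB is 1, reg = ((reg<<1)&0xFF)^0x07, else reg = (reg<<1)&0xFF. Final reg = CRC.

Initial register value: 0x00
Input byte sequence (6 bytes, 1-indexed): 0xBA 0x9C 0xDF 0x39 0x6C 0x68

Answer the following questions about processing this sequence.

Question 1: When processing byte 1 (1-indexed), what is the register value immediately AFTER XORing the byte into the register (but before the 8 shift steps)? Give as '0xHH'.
Register before byte 1: 0x00
Byte 1: 0xBA
0x00 XOR 0xBA = 0xBA

Answer: 0xBA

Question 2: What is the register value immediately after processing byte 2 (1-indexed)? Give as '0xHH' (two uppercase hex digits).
Answer: 0x10

Derivation:
After byte 1 (0xBA): reg=0x2F
After byte 2 (0x9C): reg=0x10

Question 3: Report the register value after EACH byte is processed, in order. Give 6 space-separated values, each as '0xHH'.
0x2F 0x10 0x63 0x81 0x8D 0xB5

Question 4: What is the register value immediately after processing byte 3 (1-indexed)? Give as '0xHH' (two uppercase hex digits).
After byte 1 (0xBA): reg=0x2F
After byte 2 (0x9C): reg=0x10
After byte 3 (0xDF): reg=0x63

Answer: 0x63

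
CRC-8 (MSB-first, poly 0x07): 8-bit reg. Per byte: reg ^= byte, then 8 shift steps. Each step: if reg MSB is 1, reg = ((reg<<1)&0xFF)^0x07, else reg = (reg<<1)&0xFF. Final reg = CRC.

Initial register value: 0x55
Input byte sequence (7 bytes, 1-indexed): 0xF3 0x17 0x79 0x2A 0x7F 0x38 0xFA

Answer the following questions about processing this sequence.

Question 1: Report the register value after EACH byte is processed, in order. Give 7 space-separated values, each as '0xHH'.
0x7B 0x03 0x61 0xF6 0xB6 0xA3 0x88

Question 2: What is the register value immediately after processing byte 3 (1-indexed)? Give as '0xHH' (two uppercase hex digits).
Answer: 0x61

Derivation:
After byte 1 (0xF3): reg=0x7B
After byte 2 (0x17): reg=0x03
After byte 3 (0x79): reg=0x61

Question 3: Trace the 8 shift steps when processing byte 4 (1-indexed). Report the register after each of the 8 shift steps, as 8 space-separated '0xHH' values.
Answer: 0x96 0x2B 0x56 0xAC 0x5F 0xBE 0x7B 0xF6

Derivation:
After byte 1 (0xF3): reg=0x7B
After byte 2 (0x17): reg=0x03
After byte 3 (0x79): reg=0x61
Register before byte 4: 0x61
After XOR with byte 0x2A: 0x4B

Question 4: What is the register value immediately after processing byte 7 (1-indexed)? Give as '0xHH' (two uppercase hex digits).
Answer: 0x88

Derivation:
After byte 1 (0xF3): reg=0x7B
After byte 2 (0x17): reg=0x03
After byte 3 (0x79): reg=0x61
After byte 4 (0x2A): reg=0xF6
After byte 5 (0x7F): reg=0xB6
After byte 6 (0x38): reg=0xA3
After byte 7 (0xFA): reg=0x88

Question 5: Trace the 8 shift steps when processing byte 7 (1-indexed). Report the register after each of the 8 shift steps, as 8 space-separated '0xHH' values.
After byte 1 (0xF3): reg=0x7B
After byte 2 (0x17): reg=0x03
After byte 3 (0x79): reg=0x61
After byte 4 (0x2A): reg=0xF6
After byte 5 (0x7F): reg=0xB6
After byte 6 (0x38): reg=0xA3
Register before byte 7: 0xA3
After XOR with byte 0xFA: 0x59

Answer: 0xB2 0x63 0xC6 0x8B 0x11 0x22 0x44 0x88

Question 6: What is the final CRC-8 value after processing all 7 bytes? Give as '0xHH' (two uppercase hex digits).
After byte 1 (0xF3): reg=0x7B
After byte 2 (0x17): reg=0x03
After byte 3 (0x79): reg=0x61
After byte 4 (0x2A): reg=0xF6
After byte 5 (0x7F): reg=0xB6
After byte 6 (0x38): reg=0xA3
After byte 7 (0xFA): reg=0x88

Answer: 0x88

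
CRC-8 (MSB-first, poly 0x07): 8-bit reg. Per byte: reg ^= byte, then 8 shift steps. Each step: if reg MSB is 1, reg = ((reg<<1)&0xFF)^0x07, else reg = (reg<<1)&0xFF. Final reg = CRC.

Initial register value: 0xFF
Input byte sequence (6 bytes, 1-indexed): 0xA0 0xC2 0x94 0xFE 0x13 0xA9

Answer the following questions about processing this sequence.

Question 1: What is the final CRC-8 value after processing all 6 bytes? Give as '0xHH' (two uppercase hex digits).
Answer: 0x93

Derivation:
After byte 1 (0xA0): reg=0x9A
After byte 2 (0xC2): reg=0x8F
After byte 3 (0x94): reg=0x41
After byte 4 (0xFE): reg=0x34
After byte 5 (0x13): reg=0xF5
After byte 6 (0xA9): reg=0x93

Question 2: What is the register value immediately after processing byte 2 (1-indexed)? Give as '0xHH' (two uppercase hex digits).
Answer: 0x8F

Derivation:
After byte 1 (0xA0): reg=0x9A
After byte 2 (0xC2): reg=0x8F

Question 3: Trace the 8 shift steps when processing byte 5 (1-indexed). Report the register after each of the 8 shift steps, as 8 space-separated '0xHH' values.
Answer: 0x4E 0x9C 0x3F 0x7E 0xFC 0xFF 0xF9 0xF5

Derivation:
After byte 1 (0xA0): reg=0x9A
After byte 2 (0xC2): reg=0x8F
After byte 3 (0x94): reg=0x41
After byte 4 (0xFE): reg=0x34
Register before byte 5: 0x34
After XOR with byte 0x13: 0x27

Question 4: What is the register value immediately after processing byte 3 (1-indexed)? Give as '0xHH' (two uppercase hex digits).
After byte 1 (0xA0): reg=0x9A
After byte 2 (0xC2): reg=0x8F
After byte 3 (0x94): reg=0x41

Answer: 0x41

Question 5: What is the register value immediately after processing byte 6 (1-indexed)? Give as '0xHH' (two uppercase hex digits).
Answer: 0x93

Derivation:
After byte 1 (0xA0): reg=0x9A
After byte 2 (0xC2): reg=0x8F
After byte 3 (0x94): reg=0x41
After byte 4 (0xFE): reg=0x34
After byte 5 (0x13): reg=0xF5
After byte 6 (0xA9): reg=0x93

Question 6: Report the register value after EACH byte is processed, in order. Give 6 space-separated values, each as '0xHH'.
0x9A 0x8F 0x41 0x34 0xF5 0x93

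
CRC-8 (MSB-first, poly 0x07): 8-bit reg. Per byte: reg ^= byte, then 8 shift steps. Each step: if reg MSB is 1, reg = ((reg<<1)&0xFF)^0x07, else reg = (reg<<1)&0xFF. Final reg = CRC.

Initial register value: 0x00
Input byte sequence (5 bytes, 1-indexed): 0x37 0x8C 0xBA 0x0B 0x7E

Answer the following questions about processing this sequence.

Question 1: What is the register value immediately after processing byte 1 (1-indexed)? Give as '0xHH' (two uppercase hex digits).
After byte 1 (0x37): reg=0x85

Answer: 0x85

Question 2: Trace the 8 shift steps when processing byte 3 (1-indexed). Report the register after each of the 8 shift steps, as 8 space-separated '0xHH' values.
After byte 1 (0x37): reg=0x85
After byte 2 (0x8C): reg=0x3F
Register before byte 3: 0x3F
After XOR with byte 0xBA: 0x85

Answer: 0x0D 0x1A 0x34 0x68 0xD0 0xA7 0x49 0x92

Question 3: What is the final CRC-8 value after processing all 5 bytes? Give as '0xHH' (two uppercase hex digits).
Answer: 0x21

Derivation:
After byte 1 (0x37): reg=0x85
After byte 2 (0x8C): reg=0x3F
After byte 3 (0xBA): reg=0x92
After byte 4 (0x0B): reg=0xC6
After byte 5 (0x7E): reg=0x21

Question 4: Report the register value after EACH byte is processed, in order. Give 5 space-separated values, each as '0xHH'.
0x85 0x3F 0x92 0xC6 0x21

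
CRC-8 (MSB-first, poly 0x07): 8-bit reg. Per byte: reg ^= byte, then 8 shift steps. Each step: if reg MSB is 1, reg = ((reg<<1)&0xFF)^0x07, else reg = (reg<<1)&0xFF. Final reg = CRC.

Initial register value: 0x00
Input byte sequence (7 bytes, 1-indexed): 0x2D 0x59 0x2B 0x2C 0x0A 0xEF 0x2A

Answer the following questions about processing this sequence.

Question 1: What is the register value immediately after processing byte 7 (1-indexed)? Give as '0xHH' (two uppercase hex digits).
After byte 1 (0x2D): reg=0xC3
After byte 2 (0x59): reg=0xCF
After byte 3 (0x2B): reg=0xB2
After byte 4 (0x2C): reg=0xD3
After byte 5 (0x0A): reg=0x01
After byte 6 (0xEF): reg=0x84
After byte 7 (0x2A): reg=0x43

Answer: 0x43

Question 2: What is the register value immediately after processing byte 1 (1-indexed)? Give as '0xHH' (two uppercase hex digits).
After byte 1 (0x2D): reg=0xC3

Answer: 0xC3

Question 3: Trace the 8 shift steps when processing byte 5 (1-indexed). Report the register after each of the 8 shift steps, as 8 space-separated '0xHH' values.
After byte 1 (0x2D): reg=0xC3
After byte 2 (0x59): reg=0xCF
After byte 3 (0x2B): reg=0xB2
After byte 4 (0x2C): reg=0xD3
Register before byte 5: 0xD3
After XOR with byte 0x0A: 0xD9

Answer: 0xB5 0x6D 0xDA 0xB3 0x61 0xC2 0x83 0x01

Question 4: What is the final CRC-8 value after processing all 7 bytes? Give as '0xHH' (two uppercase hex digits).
Answer: 0x43

Derivation:
After byte 1 (0x2D): reg=0xC3
After byte 2 (0x59): reg=0xCF
After byte 3 (0x2B): reg=0xB2
After byte 4 (0x2C): reg=0xD3
After byte 5 (0x0A): reg=0x01
After byte 6 (0xEF): reg=0x84
After byte 7 (0x2A): reg=0x43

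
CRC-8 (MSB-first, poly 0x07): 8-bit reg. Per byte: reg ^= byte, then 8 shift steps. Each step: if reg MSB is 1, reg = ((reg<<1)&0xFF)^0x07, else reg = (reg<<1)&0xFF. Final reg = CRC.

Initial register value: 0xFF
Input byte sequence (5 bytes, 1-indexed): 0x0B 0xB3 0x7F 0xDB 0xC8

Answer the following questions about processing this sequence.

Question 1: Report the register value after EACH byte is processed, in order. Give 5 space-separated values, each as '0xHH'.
0xC2 0x50 0xCD 0x62 0x5F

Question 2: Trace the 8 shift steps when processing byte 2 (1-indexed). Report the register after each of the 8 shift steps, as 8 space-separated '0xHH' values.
After byte 1 (0x0B): reg=0xC2
Register before byte 2: 0xC2
After XOR with byte 0xB3: 0x71

Answer: 0xE2 0xC3 0x81 0x05 0x0A 0x14 0x28 0x50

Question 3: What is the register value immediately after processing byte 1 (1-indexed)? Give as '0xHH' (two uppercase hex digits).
Answer: 0xC2

Derivation:
After byte 1 (0x0B): reg=0xC2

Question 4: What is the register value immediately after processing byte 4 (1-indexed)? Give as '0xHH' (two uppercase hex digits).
Answer: 0x62

Derivation:
After byte 1 (0x0B): reg=0xC2
After byte 2 (0xB3): reg=0x50
After byte 3 (0x7F): reg=0xCD
After byte 4 (0xDB): reg=0x62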